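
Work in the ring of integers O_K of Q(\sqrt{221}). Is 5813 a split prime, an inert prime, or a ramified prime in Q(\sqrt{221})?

Since 221 ≡ 1 mod 4, the ring of integers is ℤ[(1+√221)/2] with discriminant 221.
5813 ∤ 221, so 5813 is unramified.
(221/5813) = 221^2906 mod 5813 = 5812, giving Legendre symbol -1.
Legendre symbol -1 ⇒ 5813 is inert.

p is inert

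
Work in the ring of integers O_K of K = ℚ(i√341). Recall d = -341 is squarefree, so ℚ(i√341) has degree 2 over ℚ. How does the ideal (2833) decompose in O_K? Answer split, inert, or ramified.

split — (2833) = 𝔭₁𝔭₂ with 𝔭₁ ≠ 𝔭₂

-341 mod 4 = 3, hence disc K = 4·(-341) = -1364 and O_K = ℤ[√-341].
2833 ∤ -1364, so 2833 is unramified.
(-341/2833) = 2492^1416 mod 2833 = 1, giving Legendre symbol 1.
d is a quadratic residue mod p, hence 2833 splits in O_K.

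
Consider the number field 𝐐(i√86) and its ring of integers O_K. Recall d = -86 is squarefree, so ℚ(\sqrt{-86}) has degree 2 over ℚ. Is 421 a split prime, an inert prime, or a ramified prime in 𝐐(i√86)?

split

d = -86 ≡ 2 (mod 4), so O_K = ℤ[√-86] and disc(K) = 4d = -344.
disc(K) = -344 is not divisible by 421; 421 is unramified.
Euler's criterion: (-86)^210 mod 421 = 1. Thus (-86|421) = 1.
(-86/421) = 1, so 421 splits.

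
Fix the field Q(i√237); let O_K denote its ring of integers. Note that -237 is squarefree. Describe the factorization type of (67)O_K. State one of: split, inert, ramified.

p is inert

-237 mod 4 = 3, hence disc K = 4·(-237) = -948 and O_K = ℤ[√-237].
67 ∤ -948, so 67 is unramified.
Legendre symbol by Euler's criterion: (-237/67) ≡ (-237)^33 ≡ 66 (mod 67), i.e. (-237/67) = -1.
(-237/67) = -1, so 67 is inert.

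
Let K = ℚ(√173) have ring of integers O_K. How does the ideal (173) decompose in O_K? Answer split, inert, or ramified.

173 mod 4 = 1, hence disc K = 173 and O_K = ℤ[(1+√173)/2].
Ramification test: 173 | 173. The prime 173 ramifies in K.

ramifies in O_K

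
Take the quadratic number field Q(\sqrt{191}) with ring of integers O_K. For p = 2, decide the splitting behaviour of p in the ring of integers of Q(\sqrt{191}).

p ramifies

Since 191 ≢ 1 mod 4, the ring of integers is ℤ[√191] with discriminant 4·191 = 764.
2 divides disc(K) = 764, so 2 ramifies.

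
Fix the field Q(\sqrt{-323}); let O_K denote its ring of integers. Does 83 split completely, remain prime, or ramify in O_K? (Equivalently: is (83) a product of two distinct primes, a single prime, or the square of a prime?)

-323 mod 4 = 1, hence disc K = -323 and O_K = ℤ[(1+√-323)/2].
83 ∤ -323, so 83 is unramified.
Legendre symbol by Euler's criterion: (-323/83) ≡ (-323)^41 ≡ 1 (mod 83), i.e. (-323/83) = 1.
(-323/83) = 1, so 83 splits.

split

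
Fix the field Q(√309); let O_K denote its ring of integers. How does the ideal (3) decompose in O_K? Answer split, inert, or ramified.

309 mod 4 = 1, hence disc K = 309 and O_K = ℤ[(1+√309)/2].
disc(K) = 309 = 3·103, so p = 3 is ramified.

p ramifies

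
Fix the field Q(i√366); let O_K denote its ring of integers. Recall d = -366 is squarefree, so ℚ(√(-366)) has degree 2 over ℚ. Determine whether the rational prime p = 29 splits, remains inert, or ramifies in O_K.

-366 mod 4 = 2, hence disc K = 4·(-366) = -1464 and O_K = ℤ[√-366].
29 ∤ -1464, so 29 is unramified.
Legendre symbol by Euler's criterion: (-366/29) ≡ (-366)^14 ≡ 28 (mod 29), i.e. (-366/29) = -1.
(-366/29) = -1, so 29 is inert.

p is inert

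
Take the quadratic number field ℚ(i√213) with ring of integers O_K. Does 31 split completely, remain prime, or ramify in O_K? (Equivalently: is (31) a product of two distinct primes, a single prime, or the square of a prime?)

Since -213 ≢ 1 mod 4, the ring of integers is ℤ[√-213] with discriminant 4·(-213) = -852.
31 ∤ -852, so 31 is unramified.
(-213/31) = 4^15 mod 31 = 1, giving Legendre symbol 1.
Legendre symbol 1 ⇒ 31 is split.

split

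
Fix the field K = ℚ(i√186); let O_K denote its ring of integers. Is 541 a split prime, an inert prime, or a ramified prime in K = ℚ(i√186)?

Since -186 ≢ 1 mod 4, the ring of integers is ℤ[√-186] with discriminant 4·(-186) = -744.
disc(K) = -744 is not divisible by 541; 541 is unramified.
(-186/541) = 355^270 mod 541 = 540, giving Legendre symbol -1.
d is a non-residue mod p, hence 541 remains inert in O_K.

inert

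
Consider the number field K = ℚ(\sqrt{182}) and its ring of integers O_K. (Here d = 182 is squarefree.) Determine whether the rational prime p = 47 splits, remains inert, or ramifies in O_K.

Since 182 ≢ 1 mod 4, the ring of integers is ℤ[√182] with discriminant 4·182 = 728.
47 ∤ 728, so 47 is unramified.
(182/47) = 41^23 mod 47 = 46, giving Legendre symbol -1.
(182/47) = -1, so 47 is inert.

inert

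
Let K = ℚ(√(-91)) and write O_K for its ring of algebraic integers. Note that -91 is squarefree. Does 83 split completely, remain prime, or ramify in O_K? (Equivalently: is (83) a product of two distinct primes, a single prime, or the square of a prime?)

Since -91 ≡ 1 mod 4, the ring of integers is ℤ[(1+√-91)/2] with discriminant -91.
disc(K) = -91 is not divisible by 83; 83 is unramified.
Compute (-91/83) via Euler: 75^((83-1)/2) mod 83 = 1, so (-91/83) = 1.
Legendre symbol 1 ⇒ 83 is split.

83 splits in O_K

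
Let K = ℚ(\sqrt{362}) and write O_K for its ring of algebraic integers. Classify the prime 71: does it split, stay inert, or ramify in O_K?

71 remains inert

d = 362 ≡ 2 (mod 4), so O_K = ℤ[√362] and disc(K) = 4d = 1448.
disc(K) = 1448 is not divisible by 71; 71 is unramified.
(362/71) = 7^35 mod 71 = 70, giving Legendre symbol -1.
Legendre symbol -1 ⇒ 71 is inert.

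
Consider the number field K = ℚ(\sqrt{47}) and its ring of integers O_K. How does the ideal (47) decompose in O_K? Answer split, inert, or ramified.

ramified

Since 47 ≢ 1 mod 4, the ring of integers is ℤ[√47] with discriminant 4·47 = 188.
Ramification test: 47 | 188. The prime 47 ramifies in K.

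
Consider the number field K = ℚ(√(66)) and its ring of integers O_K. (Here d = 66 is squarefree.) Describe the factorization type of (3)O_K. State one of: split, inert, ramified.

ramifies in O_K

66 mod 4 = 2, hence disc K = 4·66 = 264 and O_K = ℤ[√66].
3 divides disc(K) = 264, so 3 ramifies.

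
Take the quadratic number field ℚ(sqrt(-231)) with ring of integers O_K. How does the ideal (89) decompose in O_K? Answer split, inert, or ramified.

d = -231 ≡ 1 (mod 4), so O_K = ℤ[(1+√-231)/2] and disc(K) = d = -231.
89 ∤ -231, so 89 is unramified.
Legendre symbol by Euler's criterion: (-231/89) ≡ (-231)^44 ≡ 1 (mod 89), i.e. (-231/89) = 1.
d is a quadratic residue mod p, hence 89 splits in O_K.

splits completely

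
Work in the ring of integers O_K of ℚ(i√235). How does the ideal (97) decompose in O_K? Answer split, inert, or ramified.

d = -235 ≡ 1 (mod 4), so O_K = ℤ[(1+√-235)/2] and disc(K) = d = -235.
Since gcd(97, -235) = 1 the prime 97 does not ramify.
Euler's criterion: (-235)^48 mod 97 = 96. Thus (-235|97) = -1.
d is a non-residue mod p, hence 97 remains inert in O_K.

p is inert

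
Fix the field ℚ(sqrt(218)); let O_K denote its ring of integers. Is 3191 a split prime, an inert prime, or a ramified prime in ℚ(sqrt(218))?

218 mod 4 = 2, hence disc K = 4·218 = 872 and O_K = ℤ[√218].
Since gcd(3191, 872) = 1 the prime 3191 does not ramify.
Legendre symbol by Euler's criterion: (218/3191) ≡ 218^1595 ≡ 3190 (mod 3191), i.e. (218/3191) = -1.
Legendre symbol -1 ⇒ 3191 is inert.

inert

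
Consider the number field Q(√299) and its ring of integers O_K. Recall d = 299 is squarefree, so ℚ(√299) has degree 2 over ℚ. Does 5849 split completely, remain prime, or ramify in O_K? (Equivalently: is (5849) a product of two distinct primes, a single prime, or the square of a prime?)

299 mod 4 = 3, hence disc K = 4·299 = 1196 and O_K = ℤ[√299].
disc(K) = 1196 is not divisible by 5849; 5849 is unramified.
Legendre symbol by Euler's criterion: (299/5849) ≡ 299^2924 ≡ 5848 (mod 5849), i.e. (299/5849) = -1.
(299/5849) = -1, so 5849 is inert.

p is inert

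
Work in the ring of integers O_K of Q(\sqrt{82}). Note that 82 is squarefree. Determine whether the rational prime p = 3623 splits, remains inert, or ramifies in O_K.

82 mod 4 = 2, hence disc K = 4·82 = 328 and O_K = ℤ[√82].
3623 ∤ 328, so 3623 is unramified.
Compute (82/3623) via Euler: 82^((3623-1)/2) mod 3623 = 3622, so (82/3623) = -1.
(82/3623) = -1, so 3623 is inert.

inert — (3623) stays prime in O_K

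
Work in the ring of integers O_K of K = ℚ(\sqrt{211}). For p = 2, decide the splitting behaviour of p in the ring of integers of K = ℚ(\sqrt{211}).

211 mod 4 = 3, hence disc K = 4·211 = 844 and O_K = ℤ[√211].
Ramification test: 2 | 844. The prime 2 ramifies in K.

2 is ramified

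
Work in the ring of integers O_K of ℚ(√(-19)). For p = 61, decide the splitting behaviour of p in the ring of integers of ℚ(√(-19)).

p splits

d = -19 ≡ 1 (mod 4), so O_K = ℤ[(1+√-19)/2] and disc(K) = d = -19.
61 ∤ -19, so 61 is unramified.
(-19/61) = 42^30 mod 61 = 1, giving Legendre symbol 1.
Legendre symbol 1 ⇒ 61 is split.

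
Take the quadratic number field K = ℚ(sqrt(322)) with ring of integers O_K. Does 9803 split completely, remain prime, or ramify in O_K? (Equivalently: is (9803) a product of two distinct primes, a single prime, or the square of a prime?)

Since 322 ≢ 1 mod 4, the ring of integers is ℤ[√322] with discriminant 4·322 = 1288.
9803 ∤ 1288, so 9803 is unramified.
Euler's criterion: 322^4901 mod 9803 = 9802. Thus (322|9803) = -1.
(322/9803) = -1, so 9803 is inert.

p is inert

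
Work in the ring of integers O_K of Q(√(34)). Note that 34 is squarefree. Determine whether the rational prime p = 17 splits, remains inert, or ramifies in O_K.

d = 34 ≡ 2 (mod 4), so O_K = ℤ[√34] and disc(K) = 4d = 136.
Ramification test: 17 | 136. The prime 17 ramifies in K.

ramifies in O_K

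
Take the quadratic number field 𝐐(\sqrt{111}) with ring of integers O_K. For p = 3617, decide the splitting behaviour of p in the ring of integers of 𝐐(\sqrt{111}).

d = 111 ≡ 3 (mod 4), so O_K = ℤ[√111] and disc(K) = 4d = 444.
Since gcd(3617, 444) = 1 the prime 3617 does not ramify.
(111/3617) = 111^1808 mod 3617 = 3616, giving Legendre symbol -1.
(111/3617) = -1, so 3617 is inert.

p is inert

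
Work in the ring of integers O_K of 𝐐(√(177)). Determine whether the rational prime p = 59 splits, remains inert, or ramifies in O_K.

59 is ramified

Since 177 ≡ 1 mod 4, the ring of integers is ℤ[(1+√177)/2] with discriminant 177.
disc(K) = 177 = 59·3, so p = 59 is ramified.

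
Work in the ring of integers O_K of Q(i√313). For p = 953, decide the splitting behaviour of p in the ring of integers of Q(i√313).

p is inert

-313 mod 4 = 3, hence disc K = 4·(-313) = -1252 and O_K = ℤ[√-313].
Since gcd(953, -1252) = 1 the prime 953 does not ramify.
(-313/953) = 640^476 mod 953 = 952, giving Legendre symbol -1.
d is a non-residue mod p, hence 953 remains inert in O_K.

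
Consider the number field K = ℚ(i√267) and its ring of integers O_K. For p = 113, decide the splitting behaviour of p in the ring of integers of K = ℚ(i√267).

split

d = -267 ≡ 1 (mod 4), so O_K = ℤ[(1+√-267)/2] and disc(K) = d = -267.
Since gcd(113, -267) = 1 the prime 113 does not ramify.
(-267/113) = 72^56 mod 113 = 1, giving Legendre symbol 1.
(-267/113) = 1, so 113 splits.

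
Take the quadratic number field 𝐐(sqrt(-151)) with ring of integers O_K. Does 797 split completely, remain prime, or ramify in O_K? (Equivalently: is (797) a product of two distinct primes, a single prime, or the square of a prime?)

p splits

d = -151 ≡ 1 (mod 4), so O_K = ℤ[(1+√-151)/2] and disc(K) = d = -151.
797 ∤ -151, so 797 is unramified.
Compute (-151/797) via Euler: 646^((797-1)/2) mod 797 = 1, so (-151/797) = 1.
Legendre symbol 1 ⇒ 797 is split.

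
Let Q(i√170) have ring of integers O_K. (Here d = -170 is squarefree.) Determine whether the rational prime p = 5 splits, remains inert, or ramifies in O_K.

-170 mod 4 = 2, hence disc K = 4·(-170) = -680 and O_K = ℤ[√-170].
Ramification test: 5 | -680. The prime 5 ramifies in K.

ramified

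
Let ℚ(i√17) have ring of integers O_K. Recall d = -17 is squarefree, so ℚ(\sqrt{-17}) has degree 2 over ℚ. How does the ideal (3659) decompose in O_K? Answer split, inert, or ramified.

Since -17 ≢ 1 mod 4, the ring of integers is ℤ[√-17] with discriminant 4·(-17) = -68.
Since gcd(3659, -68) = 1 the prime 3659 does not ramify.
Legendre symbol by Euler's criterion: (-17/3659) ≡ (-17)^1829 ≡ 3658 (mod 3659), i.e. (-17/3659) = -1.
Legendre symbol -1 ⇒ 3659 is inert.

inert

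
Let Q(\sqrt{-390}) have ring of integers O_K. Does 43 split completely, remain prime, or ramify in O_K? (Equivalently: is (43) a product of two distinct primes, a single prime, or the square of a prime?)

d = -390 ≡ 2 (mod 4), so O_K = ℤ[√-390] and disc(K) = 4d = -1560.
disc(K) = -1560 is not divisible by 43; 43 is unramified.
Legendre symbol by Euler's criterion: (-390/43) ≡ (-390)^21 ≡ 1 (mod 43), i.e. (-390/43) = 1.
(-390/43) = 1, so 43 splits.

p splits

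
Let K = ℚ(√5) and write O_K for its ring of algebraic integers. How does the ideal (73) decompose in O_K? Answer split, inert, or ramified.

73 remains inert

Since 5 ≡ 1 mod 4, the ring of integers is ℤ[(1+√5)/2] with discriminant 5.
Since gcd(73, 5) = 1 the prime 73 does not ramify.
(5/73) = 5^36 mod 73 = 72, giving Legendre symbol -1.
d is a non-residue mod p, hence 73 remains inert in O_K.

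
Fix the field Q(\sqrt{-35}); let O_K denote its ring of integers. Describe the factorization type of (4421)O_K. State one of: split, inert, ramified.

Since -35 ≡ 1 mod 4, the ring of integers is ℤ[(1+√-35)/2] with discriminant -35.
4421 ∤ -35, so 4421 is unramified.
Legendre symbol by Euler's criterion: (-35/4421) ≡ (-35)^2210 ≡ 1 (mod 4421), i.e. (-35/4421) = 1.
Legendre symbol 1 ⇒ 4421 is split.

split — (4421) = 𝔭₁𝔭₂ with 𝔭₁ ≠ 𝔭₂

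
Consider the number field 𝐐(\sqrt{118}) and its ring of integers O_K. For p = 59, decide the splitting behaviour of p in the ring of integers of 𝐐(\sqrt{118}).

ramifies in O_K

Since 118 ≢ 1 mod 4, the ring of integers is ℤ[√118] with discriminant 4·118 = 472.
Ramification test: 59 | 472. The prime 59 ramifies in K.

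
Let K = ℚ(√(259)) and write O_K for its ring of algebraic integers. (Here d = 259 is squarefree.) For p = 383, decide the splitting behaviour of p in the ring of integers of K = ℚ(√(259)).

Since 259 ≢ 1 mod 4, the ring of integers is ℤ[√259] with discriminant 4·259 = 1036.
disc(K) = 1036 is not divisible by 383; 383 is unramified.
(259/383) = 259^191 mod 383 = 382, giving Legendre symbol -1.
d is a non-residue mod p, hence 383 remains inert in O_K.

inert — (383) stays prime in O_K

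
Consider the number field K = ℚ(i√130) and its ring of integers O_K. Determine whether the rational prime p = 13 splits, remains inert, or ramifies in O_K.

13 is ramified

-130 mod 4 = 2, hence disc K = 4·(-130) = -520 and O_K = ℤ[√-130].
Ramification test: 13 | -520. The prime 13 ramifies in K.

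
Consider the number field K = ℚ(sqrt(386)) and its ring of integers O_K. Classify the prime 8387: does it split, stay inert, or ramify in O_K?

split — (8387) = 𝔭₁𝔭₂ with 𝔭₁ ≠ 𝔭₂

d = 386 ≡ 2 (mod 4), so O_K = ℤ[√386] and disc(K) = 4d = 1544.
Since gcd(8387, 1544) = 1 the prime 8387 does not ramify.
Compute (386/8387) via Euler: 386^((8387-1)/2) mod 8387 = 1, so (386/8387) = 1.
Legendre symbol 1 ⇒ 8387 is split.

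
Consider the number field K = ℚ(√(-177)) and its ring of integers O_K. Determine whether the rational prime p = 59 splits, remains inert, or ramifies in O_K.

-177 mod 4 = 3, hence disc K = 4·(-177) = -708 and O_K = ℤ[√-177].
Ramification test: 59 | -708. The prime 59 ramifies in K.

59 is ramified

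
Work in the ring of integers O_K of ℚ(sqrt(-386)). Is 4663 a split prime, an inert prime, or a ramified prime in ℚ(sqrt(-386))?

d = -386 ≡ 2 (mod 4), so O_K = ℤ[√-386] and disc(K) = 4d = -1544.
disc(K) = -1544 is not divisible by 4663; 4663 is unramified.
(-386/4663) = 4277^2331 mod 4663 = 4662, giving Legendre symbol -1.
d is a non-residue mod p, hence 4663 remains inert in O_K.

p is inert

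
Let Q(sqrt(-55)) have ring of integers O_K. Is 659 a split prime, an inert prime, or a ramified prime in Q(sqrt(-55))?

659 remains inert

d = -55 ≡ 1 (mod 4), so O_K = ℤ[(1+√-55)/2] and disc(K) = d = -55.
659 ∤ -55, so 659 is unramified.
Euler's criterion: (-55)^329 mod 659 = 658. Thus (-55|659) = -1.
Legendre symbol -1 ⇒ 659 is inert.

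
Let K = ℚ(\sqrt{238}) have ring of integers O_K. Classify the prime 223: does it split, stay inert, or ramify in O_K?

d = 238 ≡ 2 (mod 4), so O_K = ℤ[√238] and disc(K) = 4d = 952.
Since gcd(223, 952) = 1 the prime 223 does not ramify.
Legendre symbol by Euler's criterion: (238/223) ≡ 238^111 ≡ 1 (mod 223), i.e. (238/223) = 1.
Legendre symbol 1 ⇒ 223 is split.

split — (223) = 𝔭₁𝔭₂ with 𝔭₁ ≠ 𝔭₂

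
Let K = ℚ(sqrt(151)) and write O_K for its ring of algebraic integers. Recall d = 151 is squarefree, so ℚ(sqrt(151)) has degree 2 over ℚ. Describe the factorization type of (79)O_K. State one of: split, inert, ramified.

splits completely

151 mod 4 = 3, hence disc K = 4·151 = 604 and O_K = ℤ[√151].
disc(K) = 604 is not divisible by 79; 79 is unramified.
Euler's criterion: 151^39 mod 79 = 1. Thus (151|79) = 1.
d is a quadratic residue mod p, hence 79 splits in O_K.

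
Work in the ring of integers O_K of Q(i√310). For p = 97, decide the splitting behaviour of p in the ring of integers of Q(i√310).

remains prime (inert)

Since -310 ≢ 1 mod 4, the ring of integers is ℤ[√-310] with discriminant 4·(-310) = -1240.
Since gcd(97, -1240) = 1 the prime 97 does not ramify.
(-310/97) = 78^48 mod 97 = 96, giving Legendre symbol -1.
d is a non-residue mod p, hence 97 remains inert in O_K.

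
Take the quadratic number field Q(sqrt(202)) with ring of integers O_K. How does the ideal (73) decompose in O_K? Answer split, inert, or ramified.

inert — (73) stays prime in O_K

202 mod 4 = 2, hence disc K = 4·202 = 808 and O_K = ℤ[√202].
disc(K) = 808 is not divisible by 73; 73 is unramified.
Legendre symbol by Euler's criterion: (202/73) ≡ 202^36 ≡ 72 (mod 73), i.e. (202/73) = -1.
d is a non-residue mod p, hence 73 remains inert in O_K.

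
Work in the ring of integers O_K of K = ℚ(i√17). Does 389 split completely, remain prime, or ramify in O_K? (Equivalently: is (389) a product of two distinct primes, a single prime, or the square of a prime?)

d = -17 ≡ 3 (mod 4), so O_K = ℤ[√-17] and disc(K) = 4d = -68.
Since gcd(389, -68) = 1 the prime 389 does not ramify.
Compute (-17/389) via Euler: 372^((389-1)/2) mod 389 = 1, so (-17/389) = 1.
(-17/389) = 1, so 389 splits.

splits completely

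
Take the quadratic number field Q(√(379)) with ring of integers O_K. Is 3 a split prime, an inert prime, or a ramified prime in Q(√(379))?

split

d = 379 ≡ 3 (mod 4), so O_K = ℤ[√379] and disc(K) = 4d = 1516.
Since gcd(3, 1516) = 1 the prime 3 does not ramify.
Legendre symbol by Euler's criterion: (379/3) ≡ 379^1 ≡ 1 (mod 3), i.e. (379/3) = 1.
d is a quadratic residue mod p, hence 3 splits in O_K.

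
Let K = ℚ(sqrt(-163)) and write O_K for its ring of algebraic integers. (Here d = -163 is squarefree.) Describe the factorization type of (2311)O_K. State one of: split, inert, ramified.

inert — (2311) stays prime in O_K

Since -163 ≡ 1 mod 4, the ring of integers is ℤ[(1+√-163)/2] with discriminant -163.
disc(K) = -163 is not divisible by 2311; 2311 is unramified.
Compute (-163/2311) via Euler: 2148^((2311-1)/2) mod 2311 = 2310, so (-163/2311) = -1.
d is a non-residue mod p, hence 2311 remains inert in O_K.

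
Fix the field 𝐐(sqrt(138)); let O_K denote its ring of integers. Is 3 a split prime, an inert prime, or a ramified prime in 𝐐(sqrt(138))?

3 is ramified

Since 138 ≢ 1 mod 4, the ring of integers is ℤ[√138] with discriminant 4·138 = 552.
disc(K) = 552 = 3·184, so p = 3 is ramified.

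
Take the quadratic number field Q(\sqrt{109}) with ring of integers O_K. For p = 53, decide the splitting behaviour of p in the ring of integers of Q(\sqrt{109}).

109 mod 4 = 1, hence disc K = 109 and O_K = ℤ[(1+√109)/2].
53 ∤ 109, so 53 is unramified.
Legendre symbol by Euler's criterion: (109/53) ≡ 109^26 ≡ 52 (mod 53), i.e. (109/53) = -1.
d is a non-residue mod p, hence 53 remains inert in O_K.

53 remains inert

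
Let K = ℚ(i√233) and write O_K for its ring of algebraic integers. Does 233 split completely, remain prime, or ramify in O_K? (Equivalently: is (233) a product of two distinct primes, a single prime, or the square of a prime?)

ramified

-233 mod 4 = 3, hence disc K = 4·(-233) = -932 and O_K = ℤ[√-233].
disc(K) = -932 = 233·(-4), so p = 233 is ramified.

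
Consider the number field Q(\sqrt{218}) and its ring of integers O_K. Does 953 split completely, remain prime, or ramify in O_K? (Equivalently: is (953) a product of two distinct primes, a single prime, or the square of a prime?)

Since 218 ≢ 1 mod 4, the ring of integers is ℤ[√218] with discriminant 4·218 = 872.
disc(K) = 872 is not divisible by 953; 953 is unramified.
(218/953) = 218^476 mod 953 = 1, giving Legendre symbol 1.
Legendre symbol 1 ⇒ 953 is split.

p splits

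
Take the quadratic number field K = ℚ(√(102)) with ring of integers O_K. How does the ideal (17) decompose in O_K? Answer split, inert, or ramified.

d = 102 ≡ 2 (mod 4), so O_K = ℤ[√102] and disc(K) = 4d = 408.
disc(K) = 408 = 17·24, so p = 17 is ramified.

ramified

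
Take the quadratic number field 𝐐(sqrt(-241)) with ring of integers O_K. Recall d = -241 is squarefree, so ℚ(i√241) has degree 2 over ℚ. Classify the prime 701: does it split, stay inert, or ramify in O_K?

-241 mod 4 = 3, hence disc K = 4·(-241) = -964 and O_K = ℤ[√-241].
Since gcd(701, -964) = 1 the prime 701 does not ramify.
(-241/701) = 460^350 mod 701 = 700, giving Legendre symbol -1.
Legendre symbol -1 ⇒ 701 is inert.

p is inert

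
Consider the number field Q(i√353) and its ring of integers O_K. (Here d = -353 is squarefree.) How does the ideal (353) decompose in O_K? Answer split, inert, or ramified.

ramified — (353) = 𝔭²

Since -353 ≢ 1 mod 4, the ring of integers is ℤ[√-353] with discriminant 4·(-353) = -1412.
disc(K) = -1412 = 353·(-4), so p = 353 is ramified.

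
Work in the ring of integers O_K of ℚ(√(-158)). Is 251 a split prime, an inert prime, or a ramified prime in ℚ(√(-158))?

split — (251) = 𝔭₁𝔭₂ with 𝔭₁ ≠ 𝔭₂

d = -158 ≡ 2 (mod 4), so O_K = ℤ[√-158] and disc(K) = 4d = -632.
disc(K) = -632 is not divisible by 251; 251 is unramified.
Legendre symbol by Euler's criterion: (-158/251) ≡ (-158)^125 ≡ 1 (mod 251), i.e. (-158/251) = 1.
Legendre symbol 1 ⇒ 251 is split.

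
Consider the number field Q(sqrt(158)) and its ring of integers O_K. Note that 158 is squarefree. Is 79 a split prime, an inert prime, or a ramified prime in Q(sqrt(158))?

ramified — (79) = 𝔭²

158 mod 4 = 2, hence disc K = 4·158 = 632 and O_K = ℤ[√158].
Ramification test: 79 | 632. The prime 79 ramifies in K.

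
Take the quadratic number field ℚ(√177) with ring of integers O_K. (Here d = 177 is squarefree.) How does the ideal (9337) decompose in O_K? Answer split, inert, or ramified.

p splits

Since 177 ≡ 1 mod 4, the ring of integers is ℤ[(1+√177)/2] with discriminant 177.
disc(K) = 177 is not divisible by 9337; 9337 is unramified.
Legendre symbol by Euler's criterion: (177/9337) ≡ 177^4668 ≡ 1 (mod 9337), i.e. (177/9337) = 1.
Legendre symbol 1 ⇒ 9337 is split.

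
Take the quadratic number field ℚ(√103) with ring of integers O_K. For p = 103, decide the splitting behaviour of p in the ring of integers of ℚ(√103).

ramifies in O_K

103 mod 4 = 3, hence disc K = 4·103 = 412 and O_K = ℤ[√103].
Ramification test: 103 | 412. The prime 103 ramifies in K.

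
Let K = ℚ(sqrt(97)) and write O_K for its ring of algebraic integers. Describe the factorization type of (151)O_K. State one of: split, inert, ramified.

Since 97 ≡ 1 mod 4, the ring of integers is ℤ[(1+√97)/2] with discriminant 97.
disc(K) = 97 is not divisible by 151; 151 is unramified.
Legendre symbol by Euler's criterion: (97/151) ≡ 97^75 ≡ 1 (mod 151), i.e. (97/151) = 1.
d is a quadratic residue mod p, hence 151 splits in O_K.

split — (151) = 𝔭₁𝔭₂ with 𝔭₁ ≠ 𝔭₂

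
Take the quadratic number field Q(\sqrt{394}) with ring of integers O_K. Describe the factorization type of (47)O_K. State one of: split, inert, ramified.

splits completely

394 mod 4 = 2, hence disc K = 4·394 = 1576 and O_K = ℤ[√394].
47 ∤ 1576, so 47 is unramified.
Compute (394/47) via Euler: 18^((47-1)/2) mod 47 = 1, so (394/47) = 1.
Legendre symbol 1 ⇒ 47 is split.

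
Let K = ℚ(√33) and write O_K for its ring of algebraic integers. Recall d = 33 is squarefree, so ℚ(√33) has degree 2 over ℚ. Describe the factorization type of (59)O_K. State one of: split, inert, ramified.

59 remains inert

d = 33 ≡ 1 (mod 4), so O_K = ℤ[(1+√33)/2] and disc(K) = d = 33.
disc(K) = 33 is not divisible by 59; 59 is unramified.
(33/59) = 33^29 mod 59 = 58, giving Legendre symbol -1.
(33/59) = -1, so 59 is inert.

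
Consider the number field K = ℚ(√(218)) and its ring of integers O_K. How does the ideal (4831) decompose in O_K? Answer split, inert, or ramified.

218 mod 4 = 2, hence disc K = 4·218 = 872 and O_K = ℤ[√218].
Since gcd(4831, 872) = 1 the prime 4831 does not ramify.
Legendre symbol by Euler's criterion: (218/4831) ≡ 218^2415 ≡ 1 (mod 4831), i.e. (218/4831) = 1.
(218/4831) = 1, so 4831 splits.

split — (4831) = 𝔭₁𝔭₂ with 𝔭₁ ≠ 𝔭₂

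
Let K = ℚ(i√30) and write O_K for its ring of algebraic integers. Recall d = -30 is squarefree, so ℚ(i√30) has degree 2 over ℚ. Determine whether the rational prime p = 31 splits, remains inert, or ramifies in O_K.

split

Since -30 ≢ 1 mod 4, the ring of integers is ℤ[√-30] with discriminant 4·(-30) = -120.
31 ∤ -120, so 31 is unramified.
(-30/31) = 1^15 mod 31 = 1, giving Legendre symbol 1.
Legendre symbol 1 ⇒ 31 is split.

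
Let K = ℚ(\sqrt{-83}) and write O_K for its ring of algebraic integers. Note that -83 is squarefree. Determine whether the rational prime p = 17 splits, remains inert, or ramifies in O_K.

Since -83 ≡ 1 mod 4, the ring of integers is ℤ[(1+√-83)/2] with discriminant -83.
17 ∤ -83, so 17 is unramified.
(-83/17) = 2^8 mod 17 = 1, giving Legendre symbol 1.
Legendre symbol 1 ⇒ 17 is split.

split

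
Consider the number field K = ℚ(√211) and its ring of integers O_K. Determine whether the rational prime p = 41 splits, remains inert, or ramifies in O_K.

p is inert

Since 211 ≢ 1 mod 4, the ring of integers is ℤ[√211] with discriminant 4·211 = 844.
Since gcd(41, 844) = 1 the prime 41 does not ramify.
Compute (211/41) via Euler: 6^((41-1)/2) mod 41 = 40, so (211/41) = -1.
Legendre symbol -1 ⇒ 41 is inert.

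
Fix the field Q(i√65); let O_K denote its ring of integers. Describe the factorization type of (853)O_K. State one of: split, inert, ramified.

-65 mod 4 = 3, hence disc K = 4·(-65) = -260 and O_K = ℤ[√-65].
853 ∤ -260, so 853 is unramified.
Euler's criterion: (-65)^426 mod 853 = 1. Thus (-65|853) = 1.
Legendre symbol 1 ⇒ 853 is split.

split — (853) = 𝔭₁𝔭₂ with 𝔭₁ ≠ 𝔭₂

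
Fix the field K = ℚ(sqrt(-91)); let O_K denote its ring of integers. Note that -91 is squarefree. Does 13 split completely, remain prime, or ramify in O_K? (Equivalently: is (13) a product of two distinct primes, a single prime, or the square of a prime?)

-91 mod 4 = 1, hence disc K = -91 and O_K = ℤ[(1+√-91)/2].
13 divides disc(K) = -91, so 13 ramifies.

13 is ramified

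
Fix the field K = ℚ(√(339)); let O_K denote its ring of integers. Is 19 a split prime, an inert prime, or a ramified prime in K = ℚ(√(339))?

d = 339 ≡ 3 (mod 4), so O_K = ℤ[√339] and disc(K) = 4d = 1356.
disc(K) = 1356 is not divisible by 19; 19 is unramified.
Compute (339/19) via Euler: 16^((19-1)/2) mod 19 = 1, so (339/19) = 1.
(339/19) = 1, so 19 splits.

p splits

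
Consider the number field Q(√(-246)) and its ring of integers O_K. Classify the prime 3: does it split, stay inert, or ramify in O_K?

-246 mod 4 = 2, hence disc K = 4·(-246) = -984 and O_K = ℤ[√-246].
3 divides disc(K) = -984, so 3 ramifies.

ramified — (3) = 𝔭²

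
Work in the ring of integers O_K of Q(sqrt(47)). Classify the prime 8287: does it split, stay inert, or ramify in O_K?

Since 47 ≢ 1 mod 4, the ring of integers is ℤ[√47] with discriminant 4·47 = 188.
disc(K) = 188 is not divisible by 8287; 8287 is unramified.
(47/8287) = 47^4143 mod 8287 = 1, giving Legendre symbol 1.
(47/8287) = 1, so 8287 splits.

p splits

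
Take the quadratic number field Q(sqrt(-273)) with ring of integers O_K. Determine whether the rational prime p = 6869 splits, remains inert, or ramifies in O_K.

6869 splits in O_K

-273 mod 4 = 3, hence disc K = 4·(-273) = -1092 and O_K = ℤ[√-273].
Since gcd(6869, -1092) = 1 the prime 6869 does not ramify.
Legendre symbol by Euler's criterion: (-273/6869) ≡ (-273)^3434 ≡ 1 (mod 6869), i.e. (-273/6869) = 1.
(-273/6869) = 1, so 6869 splits.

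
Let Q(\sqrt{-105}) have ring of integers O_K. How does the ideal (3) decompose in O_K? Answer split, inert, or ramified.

d = -105 ≡ 3 (mod 4), so O_K = ℤ[√-105] and disc(K) = 4d = -420.
3 divides disc(K) = -420, so 3 ramifies.

p ramifies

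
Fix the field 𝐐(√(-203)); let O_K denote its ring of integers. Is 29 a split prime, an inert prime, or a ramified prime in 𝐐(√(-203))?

Since -203 ≡ 1 mod 4, the ring of integers is ℤ[(1+√-203)/2] with discriminant -203.
29 divides disc(K) = -203, so 29 ramifies.

29 is ramified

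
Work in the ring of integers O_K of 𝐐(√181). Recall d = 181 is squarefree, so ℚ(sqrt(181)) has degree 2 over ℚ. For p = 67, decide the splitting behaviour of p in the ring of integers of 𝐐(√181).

67 splits in O_K

d = 181 ≡ 1 (mod 4), so O_K = ℤ[(1+√181)/2] and disc(K) = d = 181.
Since gcd(67, 181) = 1 the prime 67 does not ramify.
Compute (181/67) via Euler: 47^((67-1)/2) mod 67 = 1, so (181/67) = 1.
d is a quadratic residue mod p, hence 67 splits in O_K.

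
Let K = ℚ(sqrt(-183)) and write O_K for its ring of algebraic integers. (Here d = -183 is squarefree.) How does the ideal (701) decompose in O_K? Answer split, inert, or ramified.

Since -183 ≡ 1 mod 4, the ring of integers is ℤ[(1+√-183)/2] with discriminant -183.
Since gcd(701, -183) = 1 the prime 701 does not ramify.
Compute (-183/701) via Euler: 518^((701-1)/2) mod 701 = 1, so (-183/701) = 1.
Legendre symbol 1 ⇒ 701 is split.

split — (701) = 𝔭₁𝔭₂ with 𝔭₁ ≠ 𝔭₂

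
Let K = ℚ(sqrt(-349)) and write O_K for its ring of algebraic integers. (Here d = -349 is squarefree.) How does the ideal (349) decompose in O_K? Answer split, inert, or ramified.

ramified — (349) = 𝔭²

d = -349 ≡ 3 (mod 4), so O_K = ℤ[√-349] and disc(K) = 4d = -1396.
disc(K) = -1396 = 349·(-4), so p = 349 is ramified.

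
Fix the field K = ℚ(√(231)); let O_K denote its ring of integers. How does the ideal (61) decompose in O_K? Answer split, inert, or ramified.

d = 231 ≡ 3 (mod 4), so O_K = ℤ[√231] and disc(K) = 4d = 924.
disc(K) = 924 is not divisible by 61; 61 is unramified.
Euler's criterion: 231^30 mod 61 = 1. Thus (231|61) = 1.
d is a quadratic residue mod p, hence 61 splits in O_K.

splits completely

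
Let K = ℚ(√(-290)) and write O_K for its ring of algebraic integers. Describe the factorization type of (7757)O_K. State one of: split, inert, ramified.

p is inert

-290 mod 4 = 2, hence disc K = 4·(-290) = -1160 and O_K = ℤ[√-290].
disc(K) = -1160 is not divisible by 7757; 7757 is unramified.
Compute (-290/7757) via Euler: 7467^((7757-1)/2) mod 7757 = 7756, so (-290/7757) = -1.
(-290/7757) = -1, so 7757 is inert.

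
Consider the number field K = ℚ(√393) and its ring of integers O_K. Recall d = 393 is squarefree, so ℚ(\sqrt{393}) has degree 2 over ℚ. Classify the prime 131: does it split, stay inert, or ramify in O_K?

Since 393 ≡ 1 mod 4, the ring of integers is ℤ[(1+√393)/2] with discriminant 393.
131 divides disc(K) = 393, so 131 ramifies.

131 is ramified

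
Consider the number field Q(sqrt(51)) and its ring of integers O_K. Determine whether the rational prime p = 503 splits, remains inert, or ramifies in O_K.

p is inert

Since 51 ≢ 1 mod 4, the ring of integers is ℤ[√51] with discriminant 4·51 = 204.
disc(K) = 204 is not divisible by 503; 503 is unramified.
Legendre symbol by Euler's criterion: (51/503) ≡ 51^251 ≡ 502 (mod 503), i.e. (51/503) = -1.
d is a non-residue mod p, hence 503 remains inert in O_K.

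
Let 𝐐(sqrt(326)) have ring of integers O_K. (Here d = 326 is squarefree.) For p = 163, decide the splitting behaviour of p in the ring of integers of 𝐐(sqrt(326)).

326 mod 4 = 2, hence disc K = 4·326 = 1304 and O_K = ℤ[√326].
Ramification test: 163 | 1304. The prime 163 ramifies in K.

163 is ramified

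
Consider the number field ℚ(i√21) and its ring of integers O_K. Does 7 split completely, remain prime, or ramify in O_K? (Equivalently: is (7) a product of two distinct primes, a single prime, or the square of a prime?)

-21 mod 4 = 3, hence disc K = 4·(-21) = -84 and O_K = ℤ[√-21].
7 divides disc(K) = -84, so 7 ramifies.

ramified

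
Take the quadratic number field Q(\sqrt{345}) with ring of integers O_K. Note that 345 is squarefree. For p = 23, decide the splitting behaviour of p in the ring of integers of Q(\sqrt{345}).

p ramifies

345 mod 4 = 1, hence disc K = 345 and O_K = ℤ[(1+√345)/2].
disc(K) = 345 = 23·15, so p = 23 is ramified.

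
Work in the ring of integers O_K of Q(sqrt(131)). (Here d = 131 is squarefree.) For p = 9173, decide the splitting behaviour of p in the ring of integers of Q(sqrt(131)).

Since 131 ≢ 1 mod 4, the ring of integers is ℤ[√131] with discriminant 4·131 = 524.
Since gcd(9173, 524) = 1 the prime 9173 does not ramify.
Legendre symbol by Euler's criterion: (131/9173) ≡ 131^4586 ≡ 1 (mod 9173), i.e. (131/9173) = 1.
Legendre symbol 1 ⇒ 9173 is split.

splits completely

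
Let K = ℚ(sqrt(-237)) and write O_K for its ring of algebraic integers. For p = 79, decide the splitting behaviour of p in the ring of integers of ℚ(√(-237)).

ramifies in O_K

Since -237 ≢ 1 mod 4, the ring of integers is ℤ[√-237] with discriminant 4·(-237) = -948.
Ramification test: 79 | -948. The prime 79 ramifies in K.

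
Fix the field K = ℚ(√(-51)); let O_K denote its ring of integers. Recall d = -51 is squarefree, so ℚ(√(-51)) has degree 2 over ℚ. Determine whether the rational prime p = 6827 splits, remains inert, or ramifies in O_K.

split

Since -51 ≡ 1 mod 4, the ring of integers is ℤ[(1+√-51)/2] with discriminant -51.
disc(K) = -51 is not divisible by 6827; 6827 is unramified.
Euler's criterion: (-51)^3413 mod 6827 = 1. Thus (-51|6827) = 1.
Legendre symbol 1 ⇒ 6827 is split.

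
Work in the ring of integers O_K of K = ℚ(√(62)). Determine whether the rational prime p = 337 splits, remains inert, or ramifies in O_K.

Since 62 ≢ 1 mod 4, the ring of integers is ℤ[√62] with discriminant 4·62 = 248.
disc(K) = 248 is not divisible by 337; 337 is unramified.
Legendre symbol by Euler's criterion: (62/337) ≡ 62^168 ≡ 336 (mod 337), i.e. (62/337) = -1.
d is a non-residue mod p, hence 337 remains inert in O_K.

inert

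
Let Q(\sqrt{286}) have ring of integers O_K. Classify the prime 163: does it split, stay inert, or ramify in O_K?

d = 286 ≡ 2 (mod 4), so O_K = ℤ[√286] and disc(K) = 4d = 1144.
disc(K) = 1144 is not divisible by 163; 163 is unramified.
Legendre symbol by Euler's criterion: (286/163) ≡ 286^81 ≡ 162 (mod 163), i.e. (286/163) = -1.
(286/163) = -1, so 163 is inert.

inert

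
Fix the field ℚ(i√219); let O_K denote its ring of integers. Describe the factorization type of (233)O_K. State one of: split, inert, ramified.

split

Since -219 ≡ 1 mod 4, the ring of integers is ℤ[(1+√-219)/2] with discriminant -219.
233 ∤ -219, so 233 is unramified.
(-219/233) = 14^116 mod 233 = 1, giving Legendre symbol 1.
d is a quadratic residue mod p, hence 233 splits in O_K.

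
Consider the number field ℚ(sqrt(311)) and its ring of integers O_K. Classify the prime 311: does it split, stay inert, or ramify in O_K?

d = 311 ≡ 3 (mod 4), so O_K = ℤ[√311] and disc(K) = 4d = 1244.
311 divides disc(K) = 1244, so 311 ramifies.

ramified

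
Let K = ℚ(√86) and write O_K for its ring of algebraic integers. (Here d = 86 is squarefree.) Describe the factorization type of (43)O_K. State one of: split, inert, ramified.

ramifies in O_K

Since 86 ≢ 1 mod 4, the ring of integers is ℤ[√86] with discriminant 4·86 = 344.
Ramification test: 43 | 344. The prime 43 ramifies in K.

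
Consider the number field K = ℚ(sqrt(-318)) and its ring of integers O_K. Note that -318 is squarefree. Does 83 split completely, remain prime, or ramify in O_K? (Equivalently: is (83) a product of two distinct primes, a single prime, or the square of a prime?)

inert

d = -318 ≡ 2 (mod 4), so O_K = ℤ[√-318] and disc(K) = 4d = -1272.
disc(K) = -1272 is not divisible by 83; 83 is unramified.
(-318/83) = 14^41 mod 83 = 82, giving Legendre symbol -1.
Legendre symbol -1 ⇒ 83 is inert.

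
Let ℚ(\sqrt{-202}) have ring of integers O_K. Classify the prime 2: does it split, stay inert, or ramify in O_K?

ramified

d = -202 ≡ 2 (mod 4), so O_K = ℤ[√-202] and disc(K) = 4d = -808.
Ramification test: 2 | -808. The prime 2 ramifies in K.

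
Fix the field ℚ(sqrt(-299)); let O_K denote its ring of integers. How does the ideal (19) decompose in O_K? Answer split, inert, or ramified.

d = -299 ≡ 1 (mod 4), so O_K = ℤ[(1+√-299)/2] and disc(K) = d = -299.
Since gcd(19, -299) = 1 the prime 19 does not ramify.
Legendre symbol by Euler's criterion: (-299/19) ≡ (-299)^9 ≡ 1 (mod 19), i.e. (-299/19) = 1.
Legendre symbol 1 ⇒ 19 is split.

p splits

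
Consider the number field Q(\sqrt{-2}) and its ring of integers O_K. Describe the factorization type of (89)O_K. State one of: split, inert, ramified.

splits completely

-2 mod 4 = 2, hence disc K = 4·(-2) = -8 and O_K = ℤ[√-2].
89 ∤ -8, so 89 is unramified.
Euler's criterion: (-2)^44 mod 89 = 1. Thus (-2|89) = 1.
Legendre symbol 1 ⇒ 89 is split.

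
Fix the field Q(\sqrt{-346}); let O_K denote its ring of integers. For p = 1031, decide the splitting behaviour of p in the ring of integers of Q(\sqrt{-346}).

splits completely

-346 mod 4 = 2, hence disc K = 4·(-346) = -1384 and O_K = ℤ[√-346].
disc(K) = -1384 is not divisible by 1031; 1031 is unramified.
Euler's criterion: (-346)^515 mod 1031 = 1. Thus (-346|1031) = 1.
Legendre symbol 1 ⇒ 1031 is split.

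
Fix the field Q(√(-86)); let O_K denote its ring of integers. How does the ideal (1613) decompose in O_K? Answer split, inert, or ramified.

d = -86 ≡ 2 (mod 4), so O_K = ℤ[√-86] and disc(K) = 4d = -344.
Since gcd(1613, -344) = 1 the prime 1613 does not ramify.
Legendre symbol by Euler's criterion: (-86/1613) ≡ (-86)^806 ≡ 1 (mod 1613), i.e. (-86/1613) = 1.
d is a quadratic residue mod p, hence 1613 splits in O_K.

splits completely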